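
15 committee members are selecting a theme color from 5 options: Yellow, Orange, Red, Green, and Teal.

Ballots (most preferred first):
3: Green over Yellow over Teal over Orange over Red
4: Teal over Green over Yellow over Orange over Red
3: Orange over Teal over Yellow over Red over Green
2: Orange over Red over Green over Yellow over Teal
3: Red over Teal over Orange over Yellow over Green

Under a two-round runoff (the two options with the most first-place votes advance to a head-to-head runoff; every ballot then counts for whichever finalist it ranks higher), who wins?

Round 1 first-place votes: Yellow 0, Orange 5, Red 3, Green 3, Teal 4. Orange and Teal advance.
Runoff: Orange is ranked above Teal on 5 ballots, Teal above Orange on 10.

Teal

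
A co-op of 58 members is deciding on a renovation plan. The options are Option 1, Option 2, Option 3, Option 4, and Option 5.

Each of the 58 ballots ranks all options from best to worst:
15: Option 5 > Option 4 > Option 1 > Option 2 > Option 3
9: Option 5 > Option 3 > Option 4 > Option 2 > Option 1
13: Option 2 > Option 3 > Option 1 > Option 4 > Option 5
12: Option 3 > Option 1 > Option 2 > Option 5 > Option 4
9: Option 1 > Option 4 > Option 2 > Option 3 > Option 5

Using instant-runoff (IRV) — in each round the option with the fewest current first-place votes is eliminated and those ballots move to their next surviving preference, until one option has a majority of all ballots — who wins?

Option 2

Round 1: Option 1 9, Option 2 13, Option 3 12, Option 4 0, Option 5 24. Option 4 eliminated.
Round 2: Option 1 9, Option 2 13, Option 3 12, Option 5 24. Option 1 eliminated.
Round 3: Option 2 22, Option 3 12, Option 5 24. Option 3 eliminated.
Round 4: Option 2 34, Option 5 24. Option 2 has a majority (≥30).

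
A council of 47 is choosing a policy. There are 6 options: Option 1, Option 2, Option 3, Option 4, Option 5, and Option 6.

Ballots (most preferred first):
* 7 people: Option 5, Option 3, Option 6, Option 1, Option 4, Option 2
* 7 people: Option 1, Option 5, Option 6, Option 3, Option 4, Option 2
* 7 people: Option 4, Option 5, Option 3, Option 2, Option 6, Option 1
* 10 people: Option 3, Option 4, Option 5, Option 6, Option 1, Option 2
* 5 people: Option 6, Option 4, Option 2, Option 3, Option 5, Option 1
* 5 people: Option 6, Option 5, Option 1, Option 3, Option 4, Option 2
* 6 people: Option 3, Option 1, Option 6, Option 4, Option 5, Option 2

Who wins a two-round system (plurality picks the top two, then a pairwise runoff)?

Round 1 first-place votes: Option 1 7, Option 2 0, Option 3 16, Option 4 7, Option 5 7, Option 6 10. Option 3 and Option 6 advance.
Runoff: Option 3 is ranked above Option 6 on 30 ballots, Option 6 above Option 3 on 17.

Option 3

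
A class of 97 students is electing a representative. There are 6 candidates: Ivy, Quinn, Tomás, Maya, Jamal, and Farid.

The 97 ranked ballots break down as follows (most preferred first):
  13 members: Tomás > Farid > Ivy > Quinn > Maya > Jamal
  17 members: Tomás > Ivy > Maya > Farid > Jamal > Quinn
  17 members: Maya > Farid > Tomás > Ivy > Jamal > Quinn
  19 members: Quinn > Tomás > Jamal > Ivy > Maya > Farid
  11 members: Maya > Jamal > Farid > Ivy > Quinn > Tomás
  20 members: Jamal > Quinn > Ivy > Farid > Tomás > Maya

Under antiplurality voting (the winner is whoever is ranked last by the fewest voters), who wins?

Ivy

Last-place votes: Ivy 0, Quinn 34, Tomás 11, Maya 20, Jamal 13, Farid 19.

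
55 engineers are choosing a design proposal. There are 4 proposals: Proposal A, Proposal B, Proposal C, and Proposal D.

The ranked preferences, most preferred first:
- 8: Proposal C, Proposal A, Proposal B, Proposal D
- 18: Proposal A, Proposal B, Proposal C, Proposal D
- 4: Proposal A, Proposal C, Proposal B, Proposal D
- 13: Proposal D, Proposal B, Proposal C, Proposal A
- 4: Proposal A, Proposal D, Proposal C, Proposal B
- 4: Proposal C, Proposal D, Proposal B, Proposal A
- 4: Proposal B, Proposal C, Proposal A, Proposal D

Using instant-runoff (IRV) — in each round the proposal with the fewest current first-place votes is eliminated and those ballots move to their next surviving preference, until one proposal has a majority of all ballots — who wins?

Round 1: Proposal A 26, Proposal B 4, Proposal C 12, Proposal D 13. Proposal B eliminated.
Round 2: Proposal A 26, Proposal C 16, Proposal D 13. Proposal D eliminated.
Round 3: Proposal A 26, Proposal C 29. Proposal C has a majority (≥28).

Proposal C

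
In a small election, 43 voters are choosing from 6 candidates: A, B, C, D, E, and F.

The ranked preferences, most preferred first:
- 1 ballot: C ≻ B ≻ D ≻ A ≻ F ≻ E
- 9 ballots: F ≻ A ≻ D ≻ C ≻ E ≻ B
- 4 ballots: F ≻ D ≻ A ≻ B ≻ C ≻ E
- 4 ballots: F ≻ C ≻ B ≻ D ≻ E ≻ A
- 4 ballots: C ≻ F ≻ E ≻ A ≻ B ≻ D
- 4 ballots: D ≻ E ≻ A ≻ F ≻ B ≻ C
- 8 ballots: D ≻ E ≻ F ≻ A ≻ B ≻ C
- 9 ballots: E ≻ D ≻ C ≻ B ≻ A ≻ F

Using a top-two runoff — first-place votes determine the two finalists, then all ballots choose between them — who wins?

D

Round 1 first-place votes: A 0, B 0, C 5, D 12, E 9, F 17. F and D advance.
Runoff: F is ranked above D on 21 ballots, D above F on 22.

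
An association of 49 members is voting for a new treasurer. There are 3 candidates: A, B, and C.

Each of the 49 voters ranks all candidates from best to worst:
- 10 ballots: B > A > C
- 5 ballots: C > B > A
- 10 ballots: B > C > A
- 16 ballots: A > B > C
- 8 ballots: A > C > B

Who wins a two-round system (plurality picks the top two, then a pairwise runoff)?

Round 1 first-place votes: A 24, B 20, C 5. A and B advance.
Runoff: A is ranked above B on 24 ballots, B above A on 25.

B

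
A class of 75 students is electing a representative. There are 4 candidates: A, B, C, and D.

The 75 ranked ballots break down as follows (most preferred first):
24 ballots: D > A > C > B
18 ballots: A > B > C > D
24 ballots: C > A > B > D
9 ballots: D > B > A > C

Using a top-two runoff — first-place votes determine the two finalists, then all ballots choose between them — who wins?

C

Round 1 first-place votes: A 18, B 0, C 24, D 33. D and C advance.
Runoff: D is ranked above C on 33 ballots, C above D on 42.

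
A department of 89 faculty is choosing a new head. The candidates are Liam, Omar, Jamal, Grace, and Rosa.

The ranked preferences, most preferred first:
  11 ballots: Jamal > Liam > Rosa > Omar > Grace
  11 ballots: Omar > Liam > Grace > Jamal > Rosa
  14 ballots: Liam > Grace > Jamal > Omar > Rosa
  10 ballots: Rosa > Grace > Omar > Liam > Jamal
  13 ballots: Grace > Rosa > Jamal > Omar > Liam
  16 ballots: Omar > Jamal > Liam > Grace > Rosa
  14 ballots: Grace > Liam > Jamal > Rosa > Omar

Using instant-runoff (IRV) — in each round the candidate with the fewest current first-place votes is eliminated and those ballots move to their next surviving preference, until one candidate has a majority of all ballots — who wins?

Round 1: Liam 14, Omar 27, Jamal 11, Grace 27, Rosa 10. Rosa eliminated.
Round 2: Liam 14, Omar 27, Jamal 11, Grace 37. Jamal eliminated.
Round 3: Liam 25, Omar 27, Grace 37. Liam eliminated.
Round 4: Omar 38, Grace 51. Grace has a majority (≥45).

Grace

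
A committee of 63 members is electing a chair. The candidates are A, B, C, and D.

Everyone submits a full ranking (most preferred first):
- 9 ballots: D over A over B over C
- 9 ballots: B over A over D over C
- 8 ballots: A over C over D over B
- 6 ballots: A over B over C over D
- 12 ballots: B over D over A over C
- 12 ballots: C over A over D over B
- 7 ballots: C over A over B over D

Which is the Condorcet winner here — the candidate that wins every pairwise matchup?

A vs B: 42–21
A vs C: 44–19
A vs D: 42–21
A beats every other candidate.

A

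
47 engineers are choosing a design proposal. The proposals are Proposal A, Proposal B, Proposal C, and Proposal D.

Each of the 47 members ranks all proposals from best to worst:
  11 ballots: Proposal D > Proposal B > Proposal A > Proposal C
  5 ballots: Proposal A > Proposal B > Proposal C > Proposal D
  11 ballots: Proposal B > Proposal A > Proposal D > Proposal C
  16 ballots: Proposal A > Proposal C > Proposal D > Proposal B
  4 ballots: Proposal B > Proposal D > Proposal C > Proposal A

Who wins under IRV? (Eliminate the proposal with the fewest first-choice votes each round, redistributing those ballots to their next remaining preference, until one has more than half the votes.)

Proposal B

Round 1: Proposal A 21, Proposal B 15, Proposal C 0, Proposal D 11. Proposal C eliminated.
Round 2: Proposal A 21, Proposal B 15, Proposal D 11. Proposal D eliminated.
Round 3: Proposal A 21, Proposal B 26. Proposal B has a majority (≥24).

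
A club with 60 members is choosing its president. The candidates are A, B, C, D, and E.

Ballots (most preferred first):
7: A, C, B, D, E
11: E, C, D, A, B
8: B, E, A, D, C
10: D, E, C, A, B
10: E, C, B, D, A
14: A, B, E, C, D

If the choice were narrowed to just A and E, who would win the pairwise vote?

E

A is ranked above E on 21 ballots; E above A on 39.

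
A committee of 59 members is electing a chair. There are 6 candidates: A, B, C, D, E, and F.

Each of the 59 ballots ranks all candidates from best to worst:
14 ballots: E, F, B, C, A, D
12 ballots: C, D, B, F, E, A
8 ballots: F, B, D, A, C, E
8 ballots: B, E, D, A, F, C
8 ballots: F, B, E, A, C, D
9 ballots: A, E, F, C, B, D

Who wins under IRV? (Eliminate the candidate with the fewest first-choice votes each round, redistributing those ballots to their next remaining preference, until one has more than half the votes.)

E

Round 1: A 9, B 8, C 12, D 0, E 14, F 16. D eliminated.
Round 2: A 9, B 8, C 12, E 14, F 16. B eliminated.
Round 3: A 9, C 12, E 22, F 16. A eliminated.
Round 4: C 12, E 31, F 16. E has a majority (≥30).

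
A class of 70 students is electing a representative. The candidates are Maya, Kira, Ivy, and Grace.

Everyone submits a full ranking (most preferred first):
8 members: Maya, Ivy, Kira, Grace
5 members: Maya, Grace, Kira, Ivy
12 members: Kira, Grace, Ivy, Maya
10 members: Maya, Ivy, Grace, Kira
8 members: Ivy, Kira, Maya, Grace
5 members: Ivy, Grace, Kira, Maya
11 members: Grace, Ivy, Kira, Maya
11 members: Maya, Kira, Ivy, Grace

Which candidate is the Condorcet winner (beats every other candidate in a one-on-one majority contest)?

Ivy

Ivy vs Maya: 36–34
Ivy vs Kira: 42–28
Ivy vs Grace: 42–28
Ivy beats every other candidate.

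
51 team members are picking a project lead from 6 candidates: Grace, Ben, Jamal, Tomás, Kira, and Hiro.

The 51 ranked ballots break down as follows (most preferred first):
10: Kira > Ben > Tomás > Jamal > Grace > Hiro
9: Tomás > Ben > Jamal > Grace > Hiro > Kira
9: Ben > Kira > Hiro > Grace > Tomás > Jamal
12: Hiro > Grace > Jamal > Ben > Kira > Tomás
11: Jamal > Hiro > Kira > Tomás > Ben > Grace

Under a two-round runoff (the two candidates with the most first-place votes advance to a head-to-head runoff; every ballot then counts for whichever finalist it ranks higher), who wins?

Round 1 first-place votes: Grace 0, Ben 9, Jamal 11, Tomás 9, Kira 10, Hiro 12. Hiro and Jamal advance.
Runoff: Hiro is ranked above Jamal on 21 ballots, Jamal above Hiro on 30.

Jamal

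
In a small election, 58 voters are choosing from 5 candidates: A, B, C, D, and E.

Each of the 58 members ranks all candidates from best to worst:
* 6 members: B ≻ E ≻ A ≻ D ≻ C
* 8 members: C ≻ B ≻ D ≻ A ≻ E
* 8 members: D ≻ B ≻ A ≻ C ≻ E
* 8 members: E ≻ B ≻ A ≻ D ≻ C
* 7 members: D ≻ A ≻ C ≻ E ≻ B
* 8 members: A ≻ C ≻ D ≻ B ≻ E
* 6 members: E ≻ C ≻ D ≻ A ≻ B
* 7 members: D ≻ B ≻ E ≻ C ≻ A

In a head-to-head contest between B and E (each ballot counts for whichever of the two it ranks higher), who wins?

B

B is ranked above E on 37 ballots; E above B on 21.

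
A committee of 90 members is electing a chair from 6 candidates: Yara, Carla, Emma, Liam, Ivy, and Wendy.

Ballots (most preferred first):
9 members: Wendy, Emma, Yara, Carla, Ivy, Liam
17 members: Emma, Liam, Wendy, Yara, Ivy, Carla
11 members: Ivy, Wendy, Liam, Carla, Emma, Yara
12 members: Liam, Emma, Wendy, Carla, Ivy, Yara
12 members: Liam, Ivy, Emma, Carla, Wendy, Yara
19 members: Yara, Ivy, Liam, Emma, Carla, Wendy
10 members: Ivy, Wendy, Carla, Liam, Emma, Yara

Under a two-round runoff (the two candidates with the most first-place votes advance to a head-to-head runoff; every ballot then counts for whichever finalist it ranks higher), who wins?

Ivy

Round 1 first-place votes: Yara 19, Carla 0, Emma 17, Liam 24, Ivy 21, Wendy 9. Liam and Ivy advance.
Runoff: Liam is ranked above Ivy on 41 ballots, Ivy above Liam on 49.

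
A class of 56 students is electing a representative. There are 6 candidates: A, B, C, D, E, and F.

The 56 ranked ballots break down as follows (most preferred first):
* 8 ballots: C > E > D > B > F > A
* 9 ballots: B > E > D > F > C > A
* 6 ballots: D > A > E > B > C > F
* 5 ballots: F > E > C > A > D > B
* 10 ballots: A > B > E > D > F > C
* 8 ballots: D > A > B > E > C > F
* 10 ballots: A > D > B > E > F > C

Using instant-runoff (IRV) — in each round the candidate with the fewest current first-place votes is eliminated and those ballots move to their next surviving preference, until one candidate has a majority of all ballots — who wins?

D

Round 1: A 20, B 9, C 8, D 14, E 0, F 5. E eliminated.
Round 2: A 20, B 9, C 8, D 14, F 5. F eliminated.
Round 3: A 20, B 9, C 13, D 14. B eliminated.
Round 4: A 20, C 13, D 23. C eliminated.
Round 5: A 25, D 31. D has a majority (≥29).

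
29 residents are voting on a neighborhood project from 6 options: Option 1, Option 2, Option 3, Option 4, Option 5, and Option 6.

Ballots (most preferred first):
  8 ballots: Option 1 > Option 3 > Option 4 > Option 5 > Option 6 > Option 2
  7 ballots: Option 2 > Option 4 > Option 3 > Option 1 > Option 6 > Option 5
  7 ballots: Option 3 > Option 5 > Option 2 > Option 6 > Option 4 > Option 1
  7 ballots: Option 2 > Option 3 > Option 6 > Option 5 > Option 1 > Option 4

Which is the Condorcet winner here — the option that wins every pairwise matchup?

Option 3 vs Option 1: 21–8
Option 3 vs Option 2: 15–14
Option 3 vs Option 4: 22–7
Option 3 vs Option 5: 29–0
Option 3 vs Option 6: 29–0
Option 3 beats every other option.

Option 3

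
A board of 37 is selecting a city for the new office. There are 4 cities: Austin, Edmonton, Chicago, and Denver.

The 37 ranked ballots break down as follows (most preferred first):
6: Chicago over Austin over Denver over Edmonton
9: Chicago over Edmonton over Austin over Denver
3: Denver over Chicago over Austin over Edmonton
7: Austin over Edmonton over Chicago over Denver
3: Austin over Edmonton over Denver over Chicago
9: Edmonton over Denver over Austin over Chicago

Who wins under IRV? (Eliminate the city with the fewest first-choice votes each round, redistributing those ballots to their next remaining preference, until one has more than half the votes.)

Austin

Round 1: Austin 10, Edmonton 9, Chicago 15, Denver 3. Denver eliminated.
Round 2: Austin 10, Edmonton 9, Chicago 18. Edmonton eliminated.
Round 3: Austin 19, Chicago 18. Austin has a majority (≥19).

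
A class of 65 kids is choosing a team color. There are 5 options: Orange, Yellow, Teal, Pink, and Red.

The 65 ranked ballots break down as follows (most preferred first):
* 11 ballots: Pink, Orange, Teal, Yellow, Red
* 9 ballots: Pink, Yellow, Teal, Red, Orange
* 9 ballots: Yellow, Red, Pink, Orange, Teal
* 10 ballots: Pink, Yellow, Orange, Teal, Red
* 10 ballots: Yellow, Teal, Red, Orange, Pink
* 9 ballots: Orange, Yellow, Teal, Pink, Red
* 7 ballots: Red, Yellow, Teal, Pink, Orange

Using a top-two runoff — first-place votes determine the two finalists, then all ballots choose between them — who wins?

Round 1 first-place votes: Orange 9, Yellow 19, Teal 0, Pink 30, Red 7. Pink and Yellow advance.
Runoff: Pink is ranked above Yellow on 30 ballots, Yellow above Pink on 35.

Yellow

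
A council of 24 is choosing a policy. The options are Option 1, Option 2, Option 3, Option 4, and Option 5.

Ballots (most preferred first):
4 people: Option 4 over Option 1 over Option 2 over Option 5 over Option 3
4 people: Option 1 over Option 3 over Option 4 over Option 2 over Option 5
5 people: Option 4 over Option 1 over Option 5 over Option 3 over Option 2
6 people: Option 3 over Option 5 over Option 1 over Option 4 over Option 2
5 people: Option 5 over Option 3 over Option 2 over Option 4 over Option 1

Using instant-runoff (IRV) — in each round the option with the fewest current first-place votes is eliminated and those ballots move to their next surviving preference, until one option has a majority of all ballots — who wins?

Round 1: Option 1 4, Option 2 0, Option 3 6, Option 4 9, Option 5 5. Option 2 eliminated.
Round 2: Option 1 4, Option 3 6, Option 4 9, Option 5 5. Option 1 eliminated.
Round 3: Option 3 10, Option 4 9, Option 5 5. Option 5 eliminated.
Round 4: Option 3 15, Option 4 9. Option 3 has a majority (≥13).

Option 3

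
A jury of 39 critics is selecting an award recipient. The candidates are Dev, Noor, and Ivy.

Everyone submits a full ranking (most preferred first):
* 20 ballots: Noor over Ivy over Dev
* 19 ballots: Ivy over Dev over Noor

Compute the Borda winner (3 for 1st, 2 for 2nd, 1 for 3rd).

Ivy

Dev: 20×1 + 19×2 = 58
Noor: 20×3 + 19×1 = 79
Ivy: 20×2 + 19×3 = 97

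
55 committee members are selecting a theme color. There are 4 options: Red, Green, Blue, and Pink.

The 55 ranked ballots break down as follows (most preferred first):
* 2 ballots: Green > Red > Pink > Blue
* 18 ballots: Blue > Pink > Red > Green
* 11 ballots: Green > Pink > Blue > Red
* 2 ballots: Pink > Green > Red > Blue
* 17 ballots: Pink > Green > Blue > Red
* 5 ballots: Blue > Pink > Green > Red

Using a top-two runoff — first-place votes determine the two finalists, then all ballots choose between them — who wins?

Pink

Round 1 first-place votes: Red 0, Green 13, Blue 23, Pink 19. Blue and Pink advance.
Runoff: Blue is ranked above Pink on 23 ballots, Pink above Blue on 32.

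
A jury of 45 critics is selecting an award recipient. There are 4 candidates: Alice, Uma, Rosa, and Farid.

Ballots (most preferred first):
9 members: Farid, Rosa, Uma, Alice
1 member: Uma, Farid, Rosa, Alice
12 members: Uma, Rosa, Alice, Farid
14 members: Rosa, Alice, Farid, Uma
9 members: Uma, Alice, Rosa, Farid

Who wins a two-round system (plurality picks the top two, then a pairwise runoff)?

Rosa

Round 1 first-place votes: Alice 0, Uma 22, Rosa 14, Farid 9. Uma and Rosa advance.
Runoff: Uma is ranked above Rosa on 22 ballots, Rosa above Uma on 23.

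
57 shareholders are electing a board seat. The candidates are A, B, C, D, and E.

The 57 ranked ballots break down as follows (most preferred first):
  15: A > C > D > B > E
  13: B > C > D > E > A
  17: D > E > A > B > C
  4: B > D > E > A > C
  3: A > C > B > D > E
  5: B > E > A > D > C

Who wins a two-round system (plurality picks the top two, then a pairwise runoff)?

A

Round 1 first-place votes: A 18, B 22, C 0, D 17, E 0. B and A advance.
Runoff: B is ranked above A on 22 ballots, A above B on 35.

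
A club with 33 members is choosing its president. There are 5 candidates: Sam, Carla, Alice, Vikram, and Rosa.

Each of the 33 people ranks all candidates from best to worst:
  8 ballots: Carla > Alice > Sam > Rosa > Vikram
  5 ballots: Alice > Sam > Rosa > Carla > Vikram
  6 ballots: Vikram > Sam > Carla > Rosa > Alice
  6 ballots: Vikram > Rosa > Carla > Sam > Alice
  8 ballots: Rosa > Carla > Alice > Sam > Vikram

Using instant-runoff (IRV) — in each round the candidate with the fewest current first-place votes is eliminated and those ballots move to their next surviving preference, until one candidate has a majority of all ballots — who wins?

Rosa

Round 1: Sam 0, Carla 8, Alice 5, Vikram 12, Rosa 8. Sam eliminated.
Round 2: Carla 8, Alice 5, Vikram 12, Rosa 8. Alice eliminated.
Round 3: Carla 8, Vikram 12, Rosa 13. Carla eliminated.
Round 4: Vikram 12, Rosa 21. Rosa has a majority (≥17).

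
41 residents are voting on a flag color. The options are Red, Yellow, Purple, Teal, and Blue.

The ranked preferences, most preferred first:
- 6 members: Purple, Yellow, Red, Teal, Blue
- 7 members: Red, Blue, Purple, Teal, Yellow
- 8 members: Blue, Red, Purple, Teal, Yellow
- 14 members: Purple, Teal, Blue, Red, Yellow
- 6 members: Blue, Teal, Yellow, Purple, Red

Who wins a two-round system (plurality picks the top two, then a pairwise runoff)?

Round 1 first-place votes: Red 7, Yellow 0, Purple 20, Teal 0, Blue 14. Purple and Blue advance.
Runoff: Purple is ranked above Blue on 20 ballots, Blue above Purple on 21.

Blue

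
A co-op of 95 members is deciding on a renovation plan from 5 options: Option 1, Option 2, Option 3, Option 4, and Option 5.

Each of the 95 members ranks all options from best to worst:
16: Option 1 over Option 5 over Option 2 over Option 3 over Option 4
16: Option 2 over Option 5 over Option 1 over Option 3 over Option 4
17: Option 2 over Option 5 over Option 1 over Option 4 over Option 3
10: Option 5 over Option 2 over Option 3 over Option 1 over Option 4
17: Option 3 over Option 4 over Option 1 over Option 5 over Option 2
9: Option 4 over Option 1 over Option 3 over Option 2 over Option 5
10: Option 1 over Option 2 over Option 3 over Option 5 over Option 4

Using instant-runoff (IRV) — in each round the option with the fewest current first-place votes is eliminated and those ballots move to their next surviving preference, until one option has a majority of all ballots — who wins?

Round 1: Option 1 26, Option 2 33, Option 3 17, Option 4 9, Option 5 10. Option 4 eliminated.
Round 2: Option 1 35, Option 2 33, Option 3 17, Option 5 10. Option 5 eliminated.
Round 3: Option 1 35, Option 2 43, Option 3 17. Option 3 eliminated.
Round 4: Option 1 52, Option 2 43. Option 1 has a majority (≥48).

Option 1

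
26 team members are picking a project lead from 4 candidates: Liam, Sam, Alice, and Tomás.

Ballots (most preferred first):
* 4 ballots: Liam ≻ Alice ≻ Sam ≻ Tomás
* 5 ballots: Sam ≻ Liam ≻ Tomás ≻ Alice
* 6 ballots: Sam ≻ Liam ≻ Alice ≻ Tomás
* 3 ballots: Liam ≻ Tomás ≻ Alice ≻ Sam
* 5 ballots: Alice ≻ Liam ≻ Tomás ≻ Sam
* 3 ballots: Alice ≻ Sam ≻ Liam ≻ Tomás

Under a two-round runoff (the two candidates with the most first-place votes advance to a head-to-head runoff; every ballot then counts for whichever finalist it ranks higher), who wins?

Alice

Round 1 first-place votes: Liam 7, Sam 11, Alice 8, Tomás 0. Sam and Alice advance.
Runoff: Sam is ranked above Alice on 11 ballots, Alice above Sam on 15.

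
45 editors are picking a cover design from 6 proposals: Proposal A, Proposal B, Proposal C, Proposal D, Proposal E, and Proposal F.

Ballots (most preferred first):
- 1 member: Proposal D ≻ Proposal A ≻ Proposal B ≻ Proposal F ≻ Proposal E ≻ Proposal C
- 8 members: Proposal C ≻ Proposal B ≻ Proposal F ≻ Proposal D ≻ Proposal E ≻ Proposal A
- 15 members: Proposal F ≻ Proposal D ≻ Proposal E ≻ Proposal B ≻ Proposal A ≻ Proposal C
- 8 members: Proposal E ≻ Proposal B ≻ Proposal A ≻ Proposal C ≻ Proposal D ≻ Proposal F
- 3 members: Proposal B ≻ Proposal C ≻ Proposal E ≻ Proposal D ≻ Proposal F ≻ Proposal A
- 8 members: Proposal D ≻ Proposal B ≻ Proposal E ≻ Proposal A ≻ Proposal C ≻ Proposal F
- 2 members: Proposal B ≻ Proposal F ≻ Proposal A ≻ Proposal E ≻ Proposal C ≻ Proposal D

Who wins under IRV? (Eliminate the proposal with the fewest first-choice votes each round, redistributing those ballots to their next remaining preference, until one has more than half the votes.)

Proposal C

Round 1: Proposal A 0, Proposal B 5, Proposal C 8, Proposal D 9, Proposal E 8, Proposal F 15. Proposal A eliminated.
Round 2: Proposal B 5, Proposal C 8, Proposal D 9, Proposal E 8, Proposal F 15. Proposal B eliminated.
Round 3: Proposal C 11, Proposal D 9, Proposal E 8, Proposal F 17. Proposal E eliminated.
Round 4: Proposal C 19, Proposal D 9, Proposal F 17. Proposal D eliminated.
Round 5: Proposal C 27, Proposal F 18. Proposal C has a majority (≥23).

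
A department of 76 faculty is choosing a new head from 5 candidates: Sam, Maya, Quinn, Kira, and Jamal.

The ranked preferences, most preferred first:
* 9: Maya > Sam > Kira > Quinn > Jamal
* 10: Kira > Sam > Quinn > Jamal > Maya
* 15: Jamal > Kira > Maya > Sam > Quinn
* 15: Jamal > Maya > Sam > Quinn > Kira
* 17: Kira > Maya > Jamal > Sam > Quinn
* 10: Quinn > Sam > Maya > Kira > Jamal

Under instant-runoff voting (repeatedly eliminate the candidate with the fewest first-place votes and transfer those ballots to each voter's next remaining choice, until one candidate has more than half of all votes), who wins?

Kira

Round 1: Sam 0, Maya 9, Quinn 10, Kira 27, Jamal 30. Sam eliminated.
Round 2: Maya 9, Quinn 10, Kira 27, Jamal 30. Maya eliminated.
Round 3: Quinn 10, Kira 36, Jamal 30. Quinn eliminated.
Round 4: Kira 46, Jamal 30. Kira has a majority (≥39).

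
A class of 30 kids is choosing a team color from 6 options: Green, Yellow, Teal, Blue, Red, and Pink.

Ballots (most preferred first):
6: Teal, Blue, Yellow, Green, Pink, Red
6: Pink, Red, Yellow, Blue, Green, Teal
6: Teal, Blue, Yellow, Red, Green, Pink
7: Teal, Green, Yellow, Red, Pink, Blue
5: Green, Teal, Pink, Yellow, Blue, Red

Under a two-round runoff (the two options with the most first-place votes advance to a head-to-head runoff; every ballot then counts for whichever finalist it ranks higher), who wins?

Round 1 first-place votes: Green 5, Yellow 0, Teal 19, Blue 0, Red 0, Pink 6. Teal and Pink advance.
Runoff: Teal is ranked above Pink on 24 ballots, Pink above Teal on 6.

Teal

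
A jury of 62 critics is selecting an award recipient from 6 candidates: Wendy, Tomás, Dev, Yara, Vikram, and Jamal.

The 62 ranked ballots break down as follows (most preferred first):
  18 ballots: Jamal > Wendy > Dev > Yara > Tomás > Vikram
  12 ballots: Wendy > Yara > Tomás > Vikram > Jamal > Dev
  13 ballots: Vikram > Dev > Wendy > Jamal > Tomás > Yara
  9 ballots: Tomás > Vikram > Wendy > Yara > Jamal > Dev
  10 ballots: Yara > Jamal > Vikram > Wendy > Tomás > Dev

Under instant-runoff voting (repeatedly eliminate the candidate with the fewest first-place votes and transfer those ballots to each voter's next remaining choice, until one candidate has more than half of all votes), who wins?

Round 1: Wendy 12, Tomás 9, Dev 0, Yara 10, Vikram 13, Jamal 18. Dev eliminated.
Round 2: Wendy 12, Tomás 9, Yara 10, Vikram 13, Jamal 18. Tomás eliminated.
Round 3: Wendy 12, Yara 10, Vikram 22, Jamal 18. Yara eliminated.
Round 4: Wendy 12, Vikram 22, Jamal 28. Wendy eliminated.
Round 5: Vikram 34, Jamal 28. Vikram has a majority (≥32).

Vikram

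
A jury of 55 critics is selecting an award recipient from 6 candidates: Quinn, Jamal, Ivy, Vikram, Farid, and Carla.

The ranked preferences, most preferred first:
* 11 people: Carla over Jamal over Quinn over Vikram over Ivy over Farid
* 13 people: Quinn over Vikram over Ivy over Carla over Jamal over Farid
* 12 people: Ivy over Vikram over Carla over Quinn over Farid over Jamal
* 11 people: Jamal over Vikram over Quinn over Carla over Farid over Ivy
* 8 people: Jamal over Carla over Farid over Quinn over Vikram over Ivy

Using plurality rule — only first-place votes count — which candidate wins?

First-place votes: Quinn 13, Jamal 19, Ivy 12, Vikram 0, Farid 0, Carla 11.

Jamal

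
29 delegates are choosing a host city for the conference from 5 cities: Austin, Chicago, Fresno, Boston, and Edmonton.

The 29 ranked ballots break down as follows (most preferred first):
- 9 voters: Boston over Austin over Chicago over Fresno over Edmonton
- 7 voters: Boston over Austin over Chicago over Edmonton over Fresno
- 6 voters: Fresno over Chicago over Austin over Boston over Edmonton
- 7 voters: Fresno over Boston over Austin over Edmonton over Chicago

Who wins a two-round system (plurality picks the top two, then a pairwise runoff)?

Round 1 first-place votes: Austin 0, Chicago 0, Fresno 13, Boston 16, Edmonton 0. Boston and Fresno advance.
Runoff: Boston is ranked above Fresno on 16 ballots, Fresno above Boston on 13.

Boston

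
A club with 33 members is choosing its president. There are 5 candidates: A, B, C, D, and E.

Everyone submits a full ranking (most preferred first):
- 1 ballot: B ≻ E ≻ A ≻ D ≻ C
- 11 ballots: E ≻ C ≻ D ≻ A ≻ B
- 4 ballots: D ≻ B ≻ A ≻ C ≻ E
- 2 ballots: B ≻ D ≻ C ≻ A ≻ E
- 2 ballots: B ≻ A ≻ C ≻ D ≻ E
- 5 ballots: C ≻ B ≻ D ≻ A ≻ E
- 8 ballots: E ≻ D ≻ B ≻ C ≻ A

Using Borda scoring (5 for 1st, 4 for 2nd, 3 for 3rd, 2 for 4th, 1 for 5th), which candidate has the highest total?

D

A: 1×3 + 11×2 + 4×3 + 2×2 + 2×4 + 5×2 + 8×1 = 67
B: 1×5 + 11×1 + 4×4 + 2×5 + 2×5 + 5×4 + 8×3 = 96
C: 1×1 + 11×4 + 4×2 + 2×3 + 2×3 + 5×5 + 8×2 = 106
D: 1×2 + 11×3 + 4×5 + 2×4 + 2×2 + 5×3 + 8×4 = 114
E: 1×4 + 11×5 + 4×1 + 2×1 + 2×1 + 5×1 + 8×5 = 112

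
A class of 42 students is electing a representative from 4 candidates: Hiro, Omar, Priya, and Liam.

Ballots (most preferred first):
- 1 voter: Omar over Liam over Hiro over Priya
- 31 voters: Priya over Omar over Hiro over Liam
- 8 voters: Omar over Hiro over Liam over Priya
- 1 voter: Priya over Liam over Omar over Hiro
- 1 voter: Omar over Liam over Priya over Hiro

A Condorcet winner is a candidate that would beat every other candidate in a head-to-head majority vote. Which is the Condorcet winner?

Priya

Priya vs Hiro: 33–9
Priya vs Omar: 32–10
Priya vs Liam: 32–10
Priya beats every other candidate.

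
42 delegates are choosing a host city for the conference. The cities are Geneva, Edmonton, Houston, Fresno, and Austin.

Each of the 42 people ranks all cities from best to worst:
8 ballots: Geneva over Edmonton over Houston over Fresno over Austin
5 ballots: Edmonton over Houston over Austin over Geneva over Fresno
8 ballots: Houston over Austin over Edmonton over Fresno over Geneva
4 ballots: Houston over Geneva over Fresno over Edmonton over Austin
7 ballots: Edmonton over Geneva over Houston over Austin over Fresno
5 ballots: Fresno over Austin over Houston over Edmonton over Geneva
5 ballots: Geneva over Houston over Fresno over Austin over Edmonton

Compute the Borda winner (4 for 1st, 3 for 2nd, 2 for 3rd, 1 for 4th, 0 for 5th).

Houston

Geneva: 8×4 + 5×1 + 8×0 + 4×3 + 7×3 + 5×0 + 5×4 = 90
Edmonton: 8×3 + 5×4 + 8×2 + 4×1 + 7×4 + 5×1 + 5×0 = 97
Houston: 8×2 + 5×3 + 8×4 + 4×4 + 7×2 + 5×2 + 5×3 = 118
Fresno: 8×1 + 5×0 + 8×1 + 4×2 + 7×0 + 5×4 + 5×2 = 54
Austin: 8×0 + 5×2 + 8×3 + 4×0 + 7×1 + 5×3 + 5×1 = 61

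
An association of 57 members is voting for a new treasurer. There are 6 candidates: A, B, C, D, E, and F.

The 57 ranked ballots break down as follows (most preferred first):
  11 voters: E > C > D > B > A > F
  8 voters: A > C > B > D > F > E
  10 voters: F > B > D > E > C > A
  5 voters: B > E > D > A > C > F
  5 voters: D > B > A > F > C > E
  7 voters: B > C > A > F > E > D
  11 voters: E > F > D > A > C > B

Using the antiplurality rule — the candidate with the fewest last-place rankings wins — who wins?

Last-place votes: A 10, B 11, C 0, D 7, E 13, F 16.

C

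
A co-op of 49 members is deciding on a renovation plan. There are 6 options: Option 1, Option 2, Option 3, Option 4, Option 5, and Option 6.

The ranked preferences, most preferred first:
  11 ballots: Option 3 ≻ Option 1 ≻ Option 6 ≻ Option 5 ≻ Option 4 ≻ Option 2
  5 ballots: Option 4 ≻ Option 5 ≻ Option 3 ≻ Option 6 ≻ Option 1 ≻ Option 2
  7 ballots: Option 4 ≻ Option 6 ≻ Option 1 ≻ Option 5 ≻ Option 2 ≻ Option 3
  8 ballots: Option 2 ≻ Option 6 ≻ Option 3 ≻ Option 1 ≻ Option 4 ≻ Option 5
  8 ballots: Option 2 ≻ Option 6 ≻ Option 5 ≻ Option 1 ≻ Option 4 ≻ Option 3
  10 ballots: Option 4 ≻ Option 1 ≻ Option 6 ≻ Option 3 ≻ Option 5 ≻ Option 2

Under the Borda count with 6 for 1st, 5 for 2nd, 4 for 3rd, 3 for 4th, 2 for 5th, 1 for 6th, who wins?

Option 6

Option 1: 11×5 + 5×2 + 7×4 + 8×3 + 8×3 + 10×5 = 191
Option 2: 11×1 + 5×1 + 7×2 + 8×6 + 8×6 + 10×1 = 136
Option 3: 11×6 + 5×4 + 7×1 + 8×4 + 8×1 + 10×3 = 163
Option 4: 11×2 + 5×6 + 7×6 + 8×2 + 8×2 + 10×6 = 186
Option 5: 11×3 + 5×5 + 7×3 + 8×1 + 8×4 + 10×2 = 139
Option 6: 11×4 + 5×3 + 7×5 + 8×5 + 8×5 + 10×4 = 214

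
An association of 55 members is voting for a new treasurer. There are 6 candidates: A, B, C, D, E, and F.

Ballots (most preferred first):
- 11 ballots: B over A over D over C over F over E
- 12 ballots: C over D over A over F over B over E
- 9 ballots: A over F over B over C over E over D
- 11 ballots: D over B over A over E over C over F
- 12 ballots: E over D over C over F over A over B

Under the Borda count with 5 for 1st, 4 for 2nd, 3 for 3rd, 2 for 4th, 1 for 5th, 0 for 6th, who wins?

D

A: 11×4 + 12×3 + 9×5 + 11×3 + 12×1 = 170
B: 11×5 + 12×1 + 9×3 + 11×4 + 12×0 = 138
C: 11×2 + 12×5 + 9×2 + 11×1 + 12×3 = 147
D: 11×3 + 12×4 + 9×0 + 11×5 + 12×4 = 184
E: 11×0 + 12×0 + 9×1 + 11×2 + 12×5 = 91
F: 11×1 + 12×2 + 9×4 + 11×0 + 12×2 = 95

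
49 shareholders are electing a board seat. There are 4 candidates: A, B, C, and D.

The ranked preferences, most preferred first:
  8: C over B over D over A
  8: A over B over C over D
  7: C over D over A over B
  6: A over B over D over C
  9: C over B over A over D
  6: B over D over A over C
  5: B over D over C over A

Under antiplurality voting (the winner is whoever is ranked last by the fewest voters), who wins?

Last-place votes: A 13, B 7, C 12, D 17.

B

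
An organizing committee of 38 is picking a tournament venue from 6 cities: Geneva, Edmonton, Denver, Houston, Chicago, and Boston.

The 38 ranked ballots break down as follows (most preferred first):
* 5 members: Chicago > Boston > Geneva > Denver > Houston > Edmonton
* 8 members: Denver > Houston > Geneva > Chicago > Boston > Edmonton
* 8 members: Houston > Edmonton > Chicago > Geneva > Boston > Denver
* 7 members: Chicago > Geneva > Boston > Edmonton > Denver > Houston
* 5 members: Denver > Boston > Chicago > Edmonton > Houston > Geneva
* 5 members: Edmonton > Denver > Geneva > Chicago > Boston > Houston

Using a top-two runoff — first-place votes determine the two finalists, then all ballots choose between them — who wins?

Chicago

Round 1 first-place votes: Geneva 0, Edmonton 5, Denver 13, Houston 8, Chicago 12, Boston 0. Denver and Chicago advance.
Runoff: Denver is ranked above Chicago on 18 ballots, Chicago above Denver on 20.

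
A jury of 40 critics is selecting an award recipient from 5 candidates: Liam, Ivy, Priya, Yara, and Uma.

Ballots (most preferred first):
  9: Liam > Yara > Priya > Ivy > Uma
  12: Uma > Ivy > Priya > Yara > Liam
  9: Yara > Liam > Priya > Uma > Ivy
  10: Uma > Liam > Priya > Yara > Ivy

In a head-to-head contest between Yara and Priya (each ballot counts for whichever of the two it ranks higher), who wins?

Priya

Yara is ranked above Priya on 18 ballots; Priya above Yara on 22.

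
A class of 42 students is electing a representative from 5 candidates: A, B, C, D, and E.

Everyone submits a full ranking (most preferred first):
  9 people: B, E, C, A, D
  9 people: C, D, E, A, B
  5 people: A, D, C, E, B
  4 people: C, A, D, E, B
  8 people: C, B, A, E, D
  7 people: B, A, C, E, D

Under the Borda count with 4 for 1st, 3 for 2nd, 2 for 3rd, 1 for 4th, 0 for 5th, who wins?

A: 9×1 + 9×1 + 5×4 + 4×3 + 8×2 + 7×3 = 87
B: 9×4 + 9×0 + 5×0 + 4×0 + 8×3 + 7×4 = 88
C: 9×2 + 9×4 + 5×2 + 4×4 + 8×4 + 7×2 = 126
D: 9×0 + 9×3 + 5×3 + 4×2 + 8×0 + 7×0 = 50
E: 9×3 + 9×2 + 5×1 + 4×1 + 8×1 + 7×1 = 69

C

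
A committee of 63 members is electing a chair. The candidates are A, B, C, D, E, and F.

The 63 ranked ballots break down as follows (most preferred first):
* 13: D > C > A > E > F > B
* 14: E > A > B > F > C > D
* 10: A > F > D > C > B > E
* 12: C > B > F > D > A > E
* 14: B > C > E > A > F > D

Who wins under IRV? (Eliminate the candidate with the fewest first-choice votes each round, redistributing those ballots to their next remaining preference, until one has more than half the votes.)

Round 1: A 10, B 14, C 12, D 13, E 14, F 0. F eliminated.
Round 2: A 10, B 14, C 12, D 13, E 14. A eliminated.
Round 3: B 14, C 12, D 23, E 14. C eliminated.
Round 4: B 26, D 23, E 14. E eliminated.
Round 5: B 40, D 23. B has a majority (≥32).

B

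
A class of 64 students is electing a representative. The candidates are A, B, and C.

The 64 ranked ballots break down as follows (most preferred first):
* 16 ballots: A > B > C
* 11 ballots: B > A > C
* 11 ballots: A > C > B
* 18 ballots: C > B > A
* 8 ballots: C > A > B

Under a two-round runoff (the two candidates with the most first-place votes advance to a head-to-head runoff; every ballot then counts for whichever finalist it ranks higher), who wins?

A

Round 1 first-place votes: A 27, B 11, C 26. A and C advance.
Runoff: A is ranked above C on 38 ballots, C above A on 26.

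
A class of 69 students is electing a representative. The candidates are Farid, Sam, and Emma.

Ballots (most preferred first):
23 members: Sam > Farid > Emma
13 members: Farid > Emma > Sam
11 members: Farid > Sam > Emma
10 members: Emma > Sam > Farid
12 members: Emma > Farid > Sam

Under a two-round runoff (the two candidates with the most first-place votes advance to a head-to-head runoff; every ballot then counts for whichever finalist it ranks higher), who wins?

Farid

Round 1 first-place votes: Farid 24, Sam 23, Emma 22. Farid and Sam advance.
Runoff: Farid is ranked above Sam on 36 ballots, Sam above Farid on 33.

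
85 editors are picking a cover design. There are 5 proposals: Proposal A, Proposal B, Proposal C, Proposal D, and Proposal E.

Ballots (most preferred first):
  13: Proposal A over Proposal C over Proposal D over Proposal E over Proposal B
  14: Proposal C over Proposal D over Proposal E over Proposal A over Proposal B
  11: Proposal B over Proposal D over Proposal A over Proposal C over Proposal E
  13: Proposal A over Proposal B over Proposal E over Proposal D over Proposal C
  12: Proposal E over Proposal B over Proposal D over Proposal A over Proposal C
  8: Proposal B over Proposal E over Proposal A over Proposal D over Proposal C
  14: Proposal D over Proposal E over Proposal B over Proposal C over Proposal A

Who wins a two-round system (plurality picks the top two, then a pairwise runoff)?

Proposal B

Round 1 first-place votes: Proposal A 26, Proposal B 19, Proposal C 14, Proposal D 14, Proposal E 12. Proposal A and Proposal B advance.
Runoff: Proposal A is ranked above Proposal B on 40 ballots, Proposal B above Proposal A on 45.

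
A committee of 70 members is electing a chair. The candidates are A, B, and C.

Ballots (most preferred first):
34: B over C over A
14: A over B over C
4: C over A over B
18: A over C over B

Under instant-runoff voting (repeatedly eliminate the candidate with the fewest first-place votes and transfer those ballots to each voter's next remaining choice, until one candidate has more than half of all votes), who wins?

A

Round 1: A 32, B 34, C 4. C eliminated.
Round 2: A 36, B 34. A has a majority (≥36).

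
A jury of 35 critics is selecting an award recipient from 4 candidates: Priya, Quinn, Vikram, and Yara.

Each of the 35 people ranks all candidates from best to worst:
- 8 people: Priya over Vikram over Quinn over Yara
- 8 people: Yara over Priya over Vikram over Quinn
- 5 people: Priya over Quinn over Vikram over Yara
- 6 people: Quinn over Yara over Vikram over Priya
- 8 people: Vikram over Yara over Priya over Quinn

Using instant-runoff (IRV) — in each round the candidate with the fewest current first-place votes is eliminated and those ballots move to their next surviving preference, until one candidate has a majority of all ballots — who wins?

Round 1: Priya 13, Quinn 6, Vikram 8, Yara 8. Quinn eliminated.
Round 2: Priya 13, Vikram 8, Yara 14. Vikram eliminated.
Round 3: Priya 13, Yara 22. Yara has a majority (≥18).

Yara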